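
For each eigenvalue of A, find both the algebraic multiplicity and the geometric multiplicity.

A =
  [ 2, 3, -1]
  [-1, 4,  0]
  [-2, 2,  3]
λ = 3: alg = 3, geom = 1

Step 1 — factor the characteristic polynomial to read off the algebraic multiplicities:
  χ_A(x) = (x - 3)^3

Step 2 — compute geometric multiplicities via the rank-nullity identity g(λ) = n − rank(A − λI):
  rank(A − (3)·I) = 2, so dim ker(A − (3)·I) = n − 2 = 1

Summary:
  λ = 3: algebraic multiplicity = 3, geometric multiplicity = 1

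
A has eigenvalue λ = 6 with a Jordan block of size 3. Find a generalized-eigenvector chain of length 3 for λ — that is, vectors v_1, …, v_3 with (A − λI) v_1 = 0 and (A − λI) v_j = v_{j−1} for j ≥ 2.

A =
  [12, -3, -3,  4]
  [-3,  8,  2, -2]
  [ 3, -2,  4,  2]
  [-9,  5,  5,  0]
A Jordan chain for λ = 6 of length 3:
v_1 = (2, -1, 1, -3)ᵀ
v_2 = (-3, 2, -2, 5)ᵀ
v_3 = (0, 1, 0, 0)ᵀ

Let N = A − (6)·I. We want v_3 with N^3 v_3 = 0 but N^2 v_3 ≠ 0; then v_{j-1} := N · v_j for j = 3, …, 2.

Pick v_3 = (0, 1, 0, 0)ᵀ.
Then v_2 = N · v_3 = (-3, 2, -2, 5)ᵀ.
Then v_1 = N · v_2 = (2, -1, 1, -3)ᵀ.

Sanity check: (A − (6)·I) v_1 = (0, 0, 0, 0)ᵀ = 0. ✓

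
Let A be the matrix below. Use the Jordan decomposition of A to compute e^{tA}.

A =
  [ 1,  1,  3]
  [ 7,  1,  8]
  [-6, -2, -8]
e^{tA} =
  [-t^2*exp(-2*t) + 3*t*exp(-2*t) + exp(-2*t), t*exp(-2*t), -t^2*exp(-2*t)/2 + 3*t*exp(-2*t)]
  [-3*t^2*exp(-2*t) + 7*t*exp(-2*t), 3*t*exp(-2*t) + exp(-2*t), -3*t^2*exp(-2*t)/2 + 8*t*exp(-2*t)]
  [2*t^2*exp(-2*t) - 6*t*exp(-2*t), -2*t*exp(-2*t), t^2*exp(-2*t) - 6*t*exp(-2*t) + exp(-2*t)]

Strategy: write A = P · J · P⁻¹ where J is a Jordan canonical form, so e^{tA} = P · e^{tJ} · P⁻¹, and e^{tJ} can be computed block-by-block.

A has Jordan form
J =
  [-2,  1,  0]
  [ 0, -2,  1]
  [ 0,  0, -2]
(up to reordering of blocks).

Per-block formulas:
  For a 3×3 Jordan block J_3(-2): exp(t · J_3(-2)) = e^(-2t)·(I + t·N + (t^2/2)·N^2), where N is the 3×3 nilpotent shift.

After assembling e^{tJ} and conjugating by P, we get:

e^{tA} =
  [-t^2*exp(-2*t) + 3*t*exp(-2*t) + exp(-2*t), t*exp(-2*t), -t^2*exp(-2*t)/2 + 3*t*exp(-2*t)]
  [-3*t^2*exp(-2*t) + 7*t*exp(-2*t), 3*t*exp(-2*t) + exp(-2*t), -3*t^2*exp(-2*t)/2 + 8*t*exp(-2*t)]
  [2*t^2*exp(-2*t) - 6*t*exp(-2*t), -2*t*exp(-2*t), t^2*exp(-2*t) - 6*t*exp(-2*t) + exp(-2*t)]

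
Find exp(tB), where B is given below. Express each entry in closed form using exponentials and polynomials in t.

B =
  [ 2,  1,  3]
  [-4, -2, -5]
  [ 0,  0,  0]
e^{tB} =
  [2*t + 1, t, t^2/2 + 3*t]
  [-4*t, 1 - 2*t, -t^2 - 5*t]
  [0, 0, 1]

Strategy: write B = P · J · P⁻¹ where J is a Jordan canonical form, so e^{tB} = P · e^{tJ} · P⁻¹, and e^{tJ} can be computed block-by-block.

B has Jordan form
J =
  [0, 1, 0]
  [0, 0, 1]
  [0, 0, 0]
(up to reordering of blocks).

Per-block formulas:
  For a 3×3 Jordan block J_3(0): exp(t · J_3(0)) = e^(0t)·(I + t·N + (t^2/2)·N^2), where N is the 3×3 nilpotent shift.

After assembling e^{tJ} and conjugating by P, we get:

e^{tB} =
  [2*t + 1, t, t^2/2 + 3*t]
  [-4*t, 1 - 2*t, -t^2 - 5*t]
  [0, 0, 1]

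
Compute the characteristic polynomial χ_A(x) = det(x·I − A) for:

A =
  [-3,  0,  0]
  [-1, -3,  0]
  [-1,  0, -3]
x^3 + 9*x^2 + 27*x + 27

Expanding det(x·I − A) (e.g. by cofactor expansion or by noting that A is similar to its Jordan form J, which has the same characteristic polynomial as A) gives
  χ_A(x) = x^3 + 9*x^2 + 27*x + 27
which factors as (x + 3)^3. The eigenvalues (with algebraic multiplicities) are λ = -3 with multiplicity 3.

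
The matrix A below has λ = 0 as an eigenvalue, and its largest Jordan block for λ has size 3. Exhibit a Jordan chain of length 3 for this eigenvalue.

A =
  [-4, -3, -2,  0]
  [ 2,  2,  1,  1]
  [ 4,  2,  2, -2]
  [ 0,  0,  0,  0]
A Jordan chain for λ = 0 of length 3:
v_1 = (2, 0, -4, 0)ᵀ
v_2 = (-4, 2, 4, 0)ᵀ
v_3 = (1, 0, 0, 0)ᵀ

Let N = A − (0)·I. We want v_3 with N^3 v_3 = 0 but N^2 v_3 ≠ 0; then v_{j-1} := N · v_j for j = 3, …, 2.

Pick v_3 = (1, 0, 0, 0)ᵀ.
Then v_2 = N · v_3 = (-4, 2, 4, 0)ᵀ.
Then v_1 = N · v_2 = (2, 0, -4, 0)ᵀ.

Sanity check: (A − (0)·I) v_1 = (0, 0, 0, 0)ᵀ = 0. ✓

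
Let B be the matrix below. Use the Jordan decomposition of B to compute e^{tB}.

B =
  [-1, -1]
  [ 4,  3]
e^{tB} =
  [-2*t*exp(t) + exp(t), -t*exp(t)]
  [4*t*exp(t), 2*t*exp(t) + exp(t)]

Strategy: write B = P · J · P⁻¹ where J is a Jordan canonical form, so e^{tB} = P · e^{tJ} · P⁻¹, and e^{tJ} can be computed block-by-block.

B has Jordan form
J =
  [1, 1]
  [0, 1]
(up to reordering of blocks).

Per-block formulas:
  For a 2×2 Jordan block J_2(1): exp(t · J_2(1)) = e^(1t)·(I + t·N), where N is the 2×2 nilpotent shift.

After assembling e^{tJ} and conjugating by P, we get:

e^{tB} =
  [-2*t*exp(t) + exp(t), -t*exp(t)]
  [4*t*exp(t), 2*t*exp(t) + exp(t)]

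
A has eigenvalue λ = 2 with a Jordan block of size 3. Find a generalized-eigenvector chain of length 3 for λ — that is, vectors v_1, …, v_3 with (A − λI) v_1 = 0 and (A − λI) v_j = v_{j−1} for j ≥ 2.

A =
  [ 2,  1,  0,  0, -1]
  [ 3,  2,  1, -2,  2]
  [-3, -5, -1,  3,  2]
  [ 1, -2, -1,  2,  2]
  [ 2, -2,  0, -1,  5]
A Jordan chain for λ = 2 of length 3:
v_1 = (1, -1, 1, 1, -1)ᵀ
v_2 = (0, 3, -3, 1, 2)ᵀ
v_3 = (1, 0, 0, 0, 0)ᵀ

Let N = A − (2)·I. We want v_3 with N^3 v_3 = 0 but N^2 v_3 ≠ 0; then v_{j-1} := N · v_j for j = 3, …, 2.

Pick v_3 = (1, 0, 0, 0, 0)ᵀ.
Then v_2 = N · v_3 = (0, 3, -3, 1, 2)ᵀ.
Then v_1 = N · v_2 = (1, -1, 1, 1, -1)ᵀ.

Sanity check: (A − (2)·I) v_1 = (0, 0, 0, 0, 0)ᵀ = 0. ✓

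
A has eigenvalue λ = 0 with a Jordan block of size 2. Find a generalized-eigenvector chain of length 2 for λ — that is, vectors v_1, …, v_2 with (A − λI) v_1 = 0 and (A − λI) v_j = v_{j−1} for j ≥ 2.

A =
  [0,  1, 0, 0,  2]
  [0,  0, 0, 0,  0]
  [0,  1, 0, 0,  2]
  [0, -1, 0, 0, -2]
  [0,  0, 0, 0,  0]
A Jordan chain for λ = 0 of length 2:
v_1 = (1, 0, 1, -1, 0)ᵀ
v_2 = (0, 1, 0, 0, 0)ᵀ

Let N = A − (0)·I. We want v_2 with N^2 v_2 = 0 but N^1 v_2 ≠ 0; then v_{j-1} := N · v_j for j = 2, …, 2.

Pick v_2 = (0, 1, 0, 0, 0)ᵀ.
Then v_1 = N · v_2 = (1, 0, 1, -1, 0)ᵀ.

Sanity check: (A − (0)·I) v_1 = (0, 0, 0, 0, 0)ᵀ = 0. ✓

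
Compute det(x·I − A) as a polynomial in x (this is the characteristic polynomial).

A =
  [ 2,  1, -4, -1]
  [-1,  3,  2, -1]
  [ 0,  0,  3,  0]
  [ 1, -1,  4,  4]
x^4 - 12*x^3 + 54*x^2 - 108*x + 81

Expanding det(x·I − A) (e.g. by cofactor expansion or by noting that A is similar to its Jordan form J, which has the same characteristic polynomial as A) gives
  χ_A(x) = x^4 - 12*x^3 + 54*x^2 - 108*x + 81
which factors as (x - 3)^4. The eigenvalues (with algebraic multiplicities) are λ = 3 with multiplicity 4.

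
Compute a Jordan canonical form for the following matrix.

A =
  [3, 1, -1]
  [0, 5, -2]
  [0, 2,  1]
J_2(3) ⊕ J_1(3)

The characteristic polynomial is
  det(x·I − A) = x^3 - 9*x^2 + 27*x - 27 = (x - 3)^3

Eigenvalues and multiplicities (the geometric multiplicity of λ is n − rank(A − λI), which equals the number of Jordan blocks for λ):
  λ = 3: algebraic multiplicity = 3, geometric multiplicity = 2

Determining the block sizes for each eigenvalue:
  λ = 3: 2 blocks summing to 3 forces exactly one block of size 2 and the rest size 1 → block sizes [2, 1]

Assembling the blocks gives a Jordan form
J =
  [3, 1, 0]
  [0, 3, 0]
  [0, 0, 3]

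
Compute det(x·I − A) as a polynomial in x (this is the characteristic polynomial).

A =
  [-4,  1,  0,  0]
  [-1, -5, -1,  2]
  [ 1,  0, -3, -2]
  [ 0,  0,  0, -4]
x^4 + 16*x^3 + 96*x^2 + 256*x + 256

Expanding det(x·I − A) (e.g. by cofactor expansion or by noting that A is similar to its Jordan form J, which has the same characteristic polynomial as A) gives
  χ_A(x) = x^4 + 16*x^3 + 96*x^2 + 256*x + 256
which factors as (x + 4)^4. The eigenvalues (with algebraic multiplicities) are λ = -4 with multiplicity 4.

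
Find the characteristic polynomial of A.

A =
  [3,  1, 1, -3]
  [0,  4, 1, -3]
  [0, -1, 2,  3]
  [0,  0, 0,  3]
x^4 - 12*x^3 + 54*x^2 - 108*x + 81

Expanding det(x·I − A) (e.g. by cofactor expansion or by noting that A is similar to its Jordan form J, which has the same characteristic polynomial as A) gives
  χ_A(x) = x^4 - 12*x^3 + 54*x^2 - 108*x + 81
which factors as (x - 3)^4. The eigenvalues (with algebraic multiplicities) are λ = 3 with multiplicity 4.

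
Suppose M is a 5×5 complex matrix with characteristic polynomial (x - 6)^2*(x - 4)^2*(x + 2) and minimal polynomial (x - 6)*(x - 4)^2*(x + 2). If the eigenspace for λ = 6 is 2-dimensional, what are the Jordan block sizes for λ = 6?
Block sizes for λ = 6: [1, 1]

Step 1 — from the characteristic polynomial, algebraic multiplicity of λ = 6 is 2. From dim ker(M − (6)·I) = 2, there are exactly 2 Jordan blocks for λ = 6.
Step 2 — from the minimal polynomial, the factor (x − 6) tells us the largest block for λ = 6 has size 1.
Step 3 — with total size 2, 2 blocks, and largest block 1, the block sizes (in nonincreasing order) are [1, 1].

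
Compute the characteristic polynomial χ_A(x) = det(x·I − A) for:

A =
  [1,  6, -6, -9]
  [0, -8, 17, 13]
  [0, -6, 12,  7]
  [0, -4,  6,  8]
x^4 - 13*x^3 + 60*x^2 - 112*x + 64

Expanding det(x·I − A) (e.g. by cofactor expansion or by noting that A is similar to its Jordan form J, which has the same characteristic polynomial as A) gives
  χ_A(x) = x^4 - 13*x^3 + 60*x^2 - 112*x + 64
which factors as (x - 4)^3*(x - 1). The eigenvalues (with algebraic multiplicities) are λ = 1 with multiplicity 1, λ = 4 with multiplicity 3.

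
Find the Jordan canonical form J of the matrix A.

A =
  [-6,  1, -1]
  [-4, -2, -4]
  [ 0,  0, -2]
J_2(-4) ⊕ J_1(-2)

The characteristic polynomial is
  det(x·I − A) = x^3 + 10*x^2 + 32*x + 32 = (x + 2)*(x + 4)^2

Eigenvalues and multiplicities (the geometric multiplicity of λ is n − rank(A − λI), which equals the number of Jordan blocks for λ):
  λ = -4: algebraic multiplicity = 2, geometric multiplicity = 1
  λ = -2: algebraic multiplicity = 1, geometric multiplicity = 1

Determining the block sizes for each eigenvalue:
  λ = -4: one block (gm = 1), so the single block has size am = 2 → block sizes [2]
  λ = -2: one block (gm = 1), so the single block has size am = 1 → block sizes [1]

Assembling the blocks gives a Jordan form
J =
  [-4,  1,  0]
  [ 0, -4,  0]
  [ 0,  0, -2]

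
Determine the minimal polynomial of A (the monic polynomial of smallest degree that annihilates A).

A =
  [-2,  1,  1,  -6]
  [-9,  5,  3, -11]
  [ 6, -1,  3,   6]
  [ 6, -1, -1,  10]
x^3 - 12*x^2 + 48*x - 64

The characteristic polynomial is χ_A(x) = (x - 4)^4, so the eigenvalues are known. The minimal polynomial is
  m_A(x) = Π_λ (x − λ)^{k_λ}
where k_λ is the size of the *largest* Jordan block for λ (equivalently, the smallest k with (A − λI)^k v = 0 for every generalised eigenvector v of λ).

  λ = 4: largest Jordan block has size 3, contributing (x − 4)^3

So m_A(x) = (x - 4)^3 = x^3 - 12*x^2 + 48*x - 64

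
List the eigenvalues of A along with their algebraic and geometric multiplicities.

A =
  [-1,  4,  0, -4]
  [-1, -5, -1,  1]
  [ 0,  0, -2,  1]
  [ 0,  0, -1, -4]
λ = -3: alg = 4, geom = 2

Step 1 — factor the characteristic polynomial to read off the algebraic multiplicities:
  χ_A(x) = (x + 3)^4

Step 2 — compute geometric multiplicities via the rank-nullity identity g(λ) = n − rank(A − λI):
  rank(A − (-3)·I) = 2, so dim ker(A − (-3)·I) = n − 2 = 2

Summary:
  λ = -3: algebraic multiplicity = 4, geometric multiplicity = 2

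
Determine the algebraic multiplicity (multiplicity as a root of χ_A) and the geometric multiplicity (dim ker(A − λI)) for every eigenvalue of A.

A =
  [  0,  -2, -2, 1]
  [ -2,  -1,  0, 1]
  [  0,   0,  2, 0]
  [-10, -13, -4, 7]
λ = 2: alg = 4, geom = 2

Step 1 — factor the characteristic polynomial to read off the algebraic multiplicities:
  χ_A(x) = (x - 2)^4

Step 2 — compute geometric multiplicities via the rank-nullity identity g(λ) = n − rank(A − λI):
  rank(A − (2)·I) = 2, so dim ker(A − (2)·I) = n − 2 = 2

Summary:
  λ = 2: algebraic multiplicity = 4, geometric multiplicity = 2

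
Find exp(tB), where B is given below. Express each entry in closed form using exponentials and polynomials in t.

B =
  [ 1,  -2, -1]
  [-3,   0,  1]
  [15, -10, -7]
e^{tB} =
  [3*t*exp(-2*t) + exp(-2*t), -2*t*exp(-2*t), -t*exp(-2*t)]
  [-3*t*exp(-2*t), 2*t*exp(-2*t) + exp(-2*t), t*exp(-2*t)]
  [15*t*exp(-2*t), -10*t*exp(-2*t), -5*t*exp(-2*t) + exp(-2*t)]

Strategy: write B = P · J · P⁻¹ where J is a Jordan canonical form, so e^{tB} = P · e^{tJ} · P⁻¹, and e^{tJ} can be computed block-by-block.

B has Jordan form
J =
  [-2,  1,  0]
  [ 0, -2,  0]
  [ 0,  0, -2]
(up to reordering of blocks).

Per-block formulas:
  For a 2×2 Jordan block J_2(-2): exp(t · J_2(-2)) = e^(-2t)·(I + t·N), where N is the 2×2 nilpotent shift.
  For a 1×1 block at λ = -2: exp(t · [-2]) = [e^(-2t)].

After assembling e^{tJ} and conjugating by P, we get:

e^{tB} =
  [3*t*exp(-2*t) + exp(-2*t), -2*t*exp(-2*t), -t*exp(-2*t)]
  [-3*t*exp(-2*t), 2*t*exp(-2*t) + exp(-2*t), t*exp(-2*t)]
  [15*t*exp(-2*t), -10*t*exp(-2*t), -5*t*exp(-2*t) + exp(-2*t)]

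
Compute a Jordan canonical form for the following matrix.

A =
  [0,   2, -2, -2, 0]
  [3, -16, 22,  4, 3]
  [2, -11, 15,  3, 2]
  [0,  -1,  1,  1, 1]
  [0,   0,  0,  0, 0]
J_3(0) ⊕ J_2(0)

The characteristic polynomial is
  det(x·I − A) = x^5

Eigenvalues and multiplicities (the geometric multiplicity of λ is n − rank(A − λI), which equals the number of Jordan blocks for λ):
  λ = 0: algebraic multiplicity = 5, geometric multiplicity = 2

Determining the block sizes for each eigenvalue:
  λ = 0: with am = 5 and gm = 2, the partition is not yet determined (e.g. several partitions of 5 into 2 parts exist). Let N = A − (0)·I. Computing rank(N^1) = 3, rank(N^2) = 1, rank(N^3) = 0; the number of blocks of size ≥ j is rank(N^{j−1}) − rank(N^j), giving [2, 2, 1]. So we have 1 block(s) of size 3, 1 block(s) of size 2 → block sizes [3, 2]

Assembling the blocks gives a Jordan form
J =
  [0, 1, 0, 0, 0]
  [0, 0, 1, 0, 0]
  [0, 0, 0, 0, 0]
  [0, 0, 0, 0, 1]
  [0, 0, 0, 0, 0]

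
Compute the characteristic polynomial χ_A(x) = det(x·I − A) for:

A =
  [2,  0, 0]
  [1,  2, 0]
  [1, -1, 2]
x^3 - 6*x^2 + 12*x - 8

Expanding det(x·I − A) (e.g. by cofactor expansion or by noting that A is similar to its Jordan form J, which has the same characteristic polynomial as A) gives
  χ_A(x) = x^3 - 6*x^2 + 12*x - 8
which factors as (x - 2)^3. The eigenvalues (with algebraic multiplicities) are λ = 2 with multiplicity 3.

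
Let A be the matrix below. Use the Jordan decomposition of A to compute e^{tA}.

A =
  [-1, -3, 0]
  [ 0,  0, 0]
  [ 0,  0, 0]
e^{tA} =
  [exp(-t), -3 + 3*exp(-t), 0]
  [0, 1, 0]
  [0, 0, 1]

Strategy: write A = P · J · P⁻¹ where J is a Jordan canonical form, so e^{tA} = P · e^{tJ} · P⁻¹, and e^{tJ} can be computed block-by-block.

A has Jordan form
J =
  [-1, 0, 0]
  [ 0, 0, 0]
  [ 0, 0, 0]
(up to reordering of blocks).

Per-block formulas:
  For a 1×1 block at λ = 0: exp(t · [0]) = [e^(0t)].
  For a 1×1 block at λ = -1: exp(t · [-1]) = [e^(-1t)].

After assembling e^{tJ} and conjugating by P, we get:

e^{tA} =
  [exp(-t), -3 + 3*exp(-t), 0]
  [0, 1, 0]
  [0, 0, 1]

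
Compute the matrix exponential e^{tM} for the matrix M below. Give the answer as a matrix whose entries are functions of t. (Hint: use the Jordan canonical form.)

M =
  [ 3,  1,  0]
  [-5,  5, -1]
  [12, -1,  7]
e^{tM} =
  [-t^2*exp(5*t)/2 - 2*t*exp(5*t) + exp(5*t), -t^2*exp(5*t) + t*exp(5*t), -t^2*exp(5*t)/2]
  [-t^2*exp(5*t) - 5*t*exp(5*t), -2*t^2*exp(5*t) + exp(5*t), -t^2*exp(5*t) - t*exp(5*t)]
  [5*t^2*exp(5*t)/2 + 12*t*exp(5*t), 5*t^2*exp(5*t) - t*exp(5*t), 5*t^2*exp(5*t)/2 + 2*t*exp(5*t) + exp(5*t)]

Strategy: write M = P · J · P⁻¹ where J is a Jordan canonical form, so e^{tM} = P · e^{tJ} · P⁻¹, and e^{tJ} can be computed block-by-block.

M has Jordan form
J =
  [5, 1, 0]
  [0, 5, 1]
  [0, 0, 5]
(up to reordering of blocks).

Per-block formulas:
  For a 3×3 Jordan block J_3(5): exp(t · J_3(5)) = e^(5t)·(I + t·N + (t^2/2)·N^2), where N is the 3×3 nilpotent shift.

After assembling e^{tJ} and conjugating by P, we get:

e^{tM} =
  [-t^2*exp(5*t)/2 - 2*t*exp(5*t) + exp(5*t), -t^2*exp(5*t) + t*exp(5*t), -t^2*exp(5*t)/2]
  [-t^2*exp(5*t) - 5*t*exp(5*t), -2*t^2*exp(5*t) + exp(5*t), -t^2*exp(5*t) - t*exp(5*t)]
  [5*t^2*exp(5*t)/2 + 12*t*exp(5*t), 5*t^2*exp(5*t) - t*exp(5*t), 5*t^2*exp(5*t)/2 + 2*t*exp(5*t) + exp(5*t)]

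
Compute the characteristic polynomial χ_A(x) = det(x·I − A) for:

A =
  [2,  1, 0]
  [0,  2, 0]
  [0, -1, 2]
x^3 - 6*x^2 + 12*x - 8

Expanding det(x·I − A) (e.g. by cofactor expansion or by noting that A is similar to its Jordan form J, which has the same characteristic polynomial as A) gives
  χ_A(x) = x^3 - 6*x^2 + 12*x - 8
which factors as (x - 2)^3. The eigenvalues (with algebraic multiplicities) are λ = 2 with multiplicity 3.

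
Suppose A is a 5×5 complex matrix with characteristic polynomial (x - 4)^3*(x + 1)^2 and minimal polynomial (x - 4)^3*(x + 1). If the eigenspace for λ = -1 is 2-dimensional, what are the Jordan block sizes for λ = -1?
Block sizes for λ = -1: [1, 1]

Step 1 — from the characteristic polynomial, algebraic multiplicity of λ = -1 is 2. From dim ker(A − (-1)·I) = 2, there are exactly 2 Jordan blocks for λ = -1.
Step 2 — from the minimal polynomial, the factor (x + 1) tells us the largest block for λ = -1 has size 1.
Step 3 — with total size 2, 2 blocks, and largest block 1, the block sizes (in nonincreasing order) are [1, 1].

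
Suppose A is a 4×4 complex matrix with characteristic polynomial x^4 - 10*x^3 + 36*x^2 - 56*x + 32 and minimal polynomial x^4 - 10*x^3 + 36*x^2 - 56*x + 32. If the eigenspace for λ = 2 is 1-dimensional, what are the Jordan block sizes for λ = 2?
Block sizes for λ = 2: [3]

Step 1 — from the characteristic polynomial, algebraic multiplicity of λ = 2 is 3. From dim ker(A − (2)·I) = 1, there are exactly 1 Jordan blocks for λ = 2.
Step 2 — from the minimal polynomial, the factor (x − 2)^3 tells us the largest block for λ = 2 has size 3.
Step 3 — with total size 3, 1 blocks, and largest block 3, the block sizes (in nonincreasing order) are [3].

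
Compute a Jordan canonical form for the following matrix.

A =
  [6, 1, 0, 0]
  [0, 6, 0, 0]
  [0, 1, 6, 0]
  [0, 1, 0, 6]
J_2(6) ⊕ J_1(6) ⊕ J_1(6)

The characteristic polynomial is
  det(x·I − A) = x^4 - 24*x^3 + 216*x^2 - 864*x + 1296 = (x - 6)^4

Eigenvalues and multiplicities (the geometric multiplicity of λ is n − rank(A − λI), which equals the number of Jordan blocks for λ):
  λ = 6: algebraic multiplicity = 4, geometric multiplicity = 3

Determining the block sizes for each eigenvalue:
  λ = 6: 3 blocks summing to 4 forces exactly one block of size 2 and the rest size 1 → block sizes [2, 1, 1]

Assembling the blocks gives a Jordan form
J =
  [6, 1, 0, 0]
  [0, 6, 0, 0]
  [0, 0, 6, 0]
  [0, 0, 0, 6]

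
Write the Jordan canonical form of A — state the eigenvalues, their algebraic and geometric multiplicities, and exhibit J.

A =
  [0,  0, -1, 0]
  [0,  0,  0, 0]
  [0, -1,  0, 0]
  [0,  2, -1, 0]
J_3(0) ⊕ J_1(0)

The characteristic polynomial is
  det(x·I − A) = x^4

Eigenvalues and multiplicities (the geometric multiplicity of λ is n − rank(A − λI), which equals the number of Jordan blocks for λ):
  λ = 0: algebraic multiplicity = 4, geometric multiplicity = 2

Determining the block sizes for each eigenvalue:
  λ = 0: with am = 4 and gm = 2, the partition is not yet determined (e.g. several partitions of 4 into 2 parts exist). Let N = A − (0)·I. Computing rank(N^1) = 2, rank(N^2) = 1, rank(N^3) = 0; the number of blocks of size ≥ j is rank(N^{j−1}) − rank(N^j), giving [2, 1, 1]. So we have 1 block(s) of size 3, 1 block(s) of size 1 → block sizes [3, 1]

Assembling the blocks gives a Jordan form
J =
  [0, 1, 0, 0]
  [0, 0, 1, 0]
  [0, 0, 0, 0]
  [0, 0, 0, 0]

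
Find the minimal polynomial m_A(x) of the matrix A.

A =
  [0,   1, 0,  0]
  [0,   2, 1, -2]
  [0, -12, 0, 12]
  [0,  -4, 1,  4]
x^4 - 6*x^3

The characteristic polynomial is χ_A(x) = x^3*(x - 6), so the eigenvalues are known. The minimal polynomial is
  m_A(x) = Π_λ (x − λ)^{k_λ}
where k_λ is the size of the *largest* Jordan block for λ (equivalently, the smallest k with (A − λI)^k v = 0 for every generalised eigenvector v of λ).

  λ = 0: largest Jordan block has size 3, contributing (x − 0)^3
  λ = 6: largest Jordan block has size 1, contributing (x − 6)

So m_A(x) = x^3*(x - 6) = x^4 - 6*x^3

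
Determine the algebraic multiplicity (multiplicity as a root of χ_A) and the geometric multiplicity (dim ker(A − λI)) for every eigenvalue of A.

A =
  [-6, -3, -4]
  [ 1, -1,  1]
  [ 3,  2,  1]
λ = -2: alg = 3, geom = 1

Step 1 — factor the characteristic polynomial to read off the algebraic multiplicities:
  χ_A(x) = (x + 2)^3

Step 2 — compute geometric multiplicities via the rank-nullity identity g(λ) = n − rank(A − λI):
  rank(A − (-2)·I) = 2, so dim ker(A − (-2)·I) = n − 2 = 1

Summary:
  λ = -2: algebraic multiplicity = 3, geometric multiplicity = 1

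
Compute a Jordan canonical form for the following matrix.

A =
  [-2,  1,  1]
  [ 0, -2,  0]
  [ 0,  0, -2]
J_2(-2) ⊕ J_1(-2)

The characteristic polynomial is
  det(x·I − A) = x^3 + 6*x^2 + 12*x + 8 = (x + 2)^3

Eigenvalues and multiplicities (the geometric multiplicity of λ is n − rank(A − λI), which equals the number of Jordan blocks for λ):
  λ = -2: algebraic multiplicity = 3, geometric multiplicity = 2

Determining the block sizes for each eigenvalue:
  λ = -2: 2 blocks summing to 3 forces exactly one block of size 2 and the rest size 1 → block sizes [2, 1]

Assembling the blocks gives a Jordan form
J =
  [-2,  1,  0]
  [ 0, -2,  0]
  [ 0,  0, -2]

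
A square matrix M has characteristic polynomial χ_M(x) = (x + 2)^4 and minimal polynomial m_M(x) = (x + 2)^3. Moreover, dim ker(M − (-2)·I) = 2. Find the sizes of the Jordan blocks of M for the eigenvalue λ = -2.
Block sizes for λ = -2: [3, 1]

Step 1 — from the characteristic polynomial, algebraic multiplicity of λ = -2 is 4. From dim ker(M − (-2)·I) = 2, there are exactly 2 Jordan blocks for λ = -2.
Step 2 — from the minimal polynomial, the factor (x + 2)^3 tells us the largest block for λ = -2 has size 3.
Step 3 — with total size 4, 2 blocks, and largest block 3, the block sizes (in nonincreasing order) are [3, 1].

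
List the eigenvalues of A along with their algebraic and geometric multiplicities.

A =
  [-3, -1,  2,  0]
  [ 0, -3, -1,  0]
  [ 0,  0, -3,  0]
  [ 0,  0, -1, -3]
λ = -3: alg = 4, geom = 2

Step 1 — factor the characteristic polynomial to read off the algebraic multiplicities:
  χ_A(x) = (x + 3)^4

Step 2 — compute geometric multiplicities via the rank-nullity identity g(λ) = n − rank(A − λI):
  rank(A − (-3)·I) = 2, so dim ker(A − (-3)·I) = n − 2 = 2

Summary:
  λ = -3: algebraic multiplicity = 4, geometric multiplicity = 2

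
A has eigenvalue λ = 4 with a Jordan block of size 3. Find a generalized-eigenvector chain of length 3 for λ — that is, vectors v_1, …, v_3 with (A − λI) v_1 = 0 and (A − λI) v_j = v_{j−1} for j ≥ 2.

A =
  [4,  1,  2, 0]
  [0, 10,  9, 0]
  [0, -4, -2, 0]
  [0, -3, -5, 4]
A Jordan chain for λ = 4 of length 3:
v_1 = (-2, 0, 0, 2)ᵀ
v_2 = (1, 6, -4, -3)ᵀ
v_3 = (0, 1, 0, 0)ᵀ

Let N = A − (4)·I. We want v_3 with N^3 v_3 = 0 but N^2 v_3 ≠ 0; then v_{j-1} := N · v_j for j = 3, …, 2.

Pick v_3 = (0, 1, 0, 0)ᵀ.
Then v_2 = N · v_3 = (1, 6, -4, -3)ᵀ.
Then v_1 = N · v_2 = (-2, 0, 0, 2)ᵀ.

Sanity check: (A − (4)·I) v_1 = (0, 0, 0, 0)ᵀ = 0. ✓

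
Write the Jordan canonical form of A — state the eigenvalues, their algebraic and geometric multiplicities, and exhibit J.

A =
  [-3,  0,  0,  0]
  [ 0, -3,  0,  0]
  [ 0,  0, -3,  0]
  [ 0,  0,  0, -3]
J_1(-3) ⊕ J_1(-3) ⊕ J_1(-3) ⊕ J_1(-3)

The characteristic polynomial is
  det(x·I − A) = x^4 + 12*x^3 + 54*x^2 + 108*x + 81 = (x + 3)^4

Eigenvalues and multiplicities (the geometric multiplicity of λ is n − rank(A − λI), which equals the number of Jordan blocks for λ):
  λ = -3: algebraic multiplicity = 4, geometric multiplicity = 4

Determining the block sizes for each eigenvalue:
  λ = -3: gm = am = 4, so every block has size 1 → block sizes [1, 1, 1, 1]

Assembling the blocks gives a Jordan form
J =
  [-3,  0,  0,  0]
  [ 0, -3,  0,  0]
  [ 0,  0, -3,  0]
  [ 0,  0,  0, -3]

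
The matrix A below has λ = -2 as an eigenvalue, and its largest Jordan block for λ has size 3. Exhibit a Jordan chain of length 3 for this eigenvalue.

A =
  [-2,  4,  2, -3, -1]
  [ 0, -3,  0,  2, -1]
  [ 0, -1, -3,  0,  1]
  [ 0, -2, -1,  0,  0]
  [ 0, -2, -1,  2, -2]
A Jordan chain for λ = -2 of length 3:
v_1 = (2, -1, 0, -1, -1)ᵀ
v_2 = (4, -1, -1, -2, -2)ᵀ
v_3 = (0, 1, 0, 0, 0)ᵀ

Let N = A − (-2)·I. We want v_3 with N^3 v_3 = 0 but N^2 v_3 ≠ 0; then v_{j-1} := N · v_j for j = 3, …, 2.

Pick v_3 = (0, 1, 0, 0, 0)ᵀ.
Then v_2 = N · v_3 = (4, -1, -1, -2, -2)ᵀ.
Then v_1 = N · v_2 = (2, -1, 0, -1, -1)ᵀ.

Sanity check: (A − (-2)·I) v_1 = (0, 0, 0, 0, 0)ᵀ = 0. ✓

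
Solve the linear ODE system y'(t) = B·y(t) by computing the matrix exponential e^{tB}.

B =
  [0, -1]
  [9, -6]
e^{tB} =
  [3*t*exp(-3*t) + exp(-3*t), -t*exp(-3*t)]
  [9*t*exp(-3*t), -3*t*exp(-3*t) + exp(-3*t)]

Strategy: write B = P · J · P⁻¹ where J is a Jordan canonical form, so e^{tB} = P · e^{tJ} · P⁻¹, and e^{tJ} can be computed block-by-block.

B has Jordan form
J =
  [-3,  1]
  [ 0, -3]
(up to reordering of blocks).

Per-block formulas:
  For a 2×2 Jordan block J_2(-3): exp(t · J_2(-3)) = e^(-3t)·(I + t·N), where N is the 2×2 nilpotent shift.

After assembling e^{tJ} and conjugating by P, we get:

e^{tB} =
  [3*t*exp(-3*t) + exp(-3*t), -t*exp(-3*t)]
  [9*t*exp(-3*t), -3*t*exp(-3*t) + exp(-3*t)]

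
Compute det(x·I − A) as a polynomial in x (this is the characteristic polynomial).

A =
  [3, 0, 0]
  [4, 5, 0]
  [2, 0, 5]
x^3 - 13*x^2 + 55*x - 75

Expanding det(x·I − A) (e.g. by cofactor expansion or by noting that A is similar to its Jordan form J, which has the same characteristic polynomial as A) gives
  χ_A(x) = x^3 - 13*x^2 + 55*x - 75
which factors as (x - 5)^2*(x - 3). The eigenvalues (with algebraic multiplicities) are λ = 3 with multiplicity 1, λ = 5 with multiplicity 2.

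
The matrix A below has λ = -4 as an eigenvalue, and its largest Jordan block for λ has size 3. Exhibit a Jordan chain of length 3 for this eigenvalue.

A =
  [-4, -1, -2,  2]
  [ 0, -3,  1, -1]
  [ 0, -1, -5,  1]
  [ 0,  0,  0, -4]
A Jordan chain for λ = -4 of length 3:
v_1 = (1, 0, 0, 0)ᵀ
v_2 = (-1, 1, -1, 0)ᵀ
v_3 = (0, 1, 0, 0)ᵀ

Let N = A − (-4)·I. We want v_3 with N^3 v_3 = 0 but N^2 v_3 ≠ 0; then v_{j-1} := N · v_j for j = 3, …, 2.

Pick v_3 = (0, 1, 0, 0)ᵀ.
Then v_2 = N · v_3 = (-1, 1, -1, 0)ᵀ.
Then v_1 = N · v_2 = (1, 0, 0, 0)ᵀ.

Sanity check: (A − (-4)·I) v_1 = (0, 0, 0, 0)ᵀ = 0. ✓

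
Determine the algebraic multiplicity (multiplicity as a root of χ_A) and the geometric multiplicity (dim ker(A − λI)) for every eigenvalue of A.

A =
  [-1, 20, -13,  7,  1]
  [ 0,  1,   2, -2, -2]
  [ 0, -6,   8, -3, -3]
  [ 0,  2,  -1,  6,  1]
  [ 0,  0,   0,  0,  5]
λ = -1: alg = 1, geom = 1; λ = 5: alg = 4, geom = 3

Step 1 — factor the characteristic polynomial to read off the algebraic multiplicities:
  χ_A(x) = (x - 5)^4*(x + 1)

Step 2 — compute geometric multiplicities via the rank-nullity identity g(λ) = n − rank(A − λI):
  rank(A − (-1)·I) = 4, so dim ker(A − (-1)·I) = n − 4 = 1
  rank(A − (5)·I) = 2, so dim ker(A − (5)·I) = n − 2 = 3

Summary:
  λ = -1: algebraic multiplicity = 1, geometric multiplicity = 1
  λ = 5: algebraic multiplicity = 4, geometric multiplicity = 3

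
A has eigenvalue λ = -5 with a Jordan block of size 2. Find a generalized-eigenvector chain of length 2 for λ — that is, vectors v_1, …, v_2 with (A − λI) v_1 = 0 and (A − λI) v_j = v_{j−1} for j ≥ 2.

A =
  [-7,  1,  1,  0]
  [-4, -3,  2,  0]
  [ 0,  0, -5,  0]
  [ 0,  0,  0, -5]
A Jordan chain for λ = -5 of length 2:
v_1 = (-2, -4, 0, 0)ᵀ
v_2 = (1, 0, 0, 0)ᵀ

Let N = A − (-5)·I. We want v_2 with N^2 v_2 = 0 but N^1 v_2 ≠ 0; then v_{j-1} := N · v_j for j = 2, …, 2.

Pick v_2 = (1, 0, 0, 0)ᵀ.
Then v_1 = N · v_2 = (-2, -4, 0, 0)ᵀ.

Sanity check: (A − (-5)·I) v_1 = (0, 0, 0, 0)ᵀ = 0. ✓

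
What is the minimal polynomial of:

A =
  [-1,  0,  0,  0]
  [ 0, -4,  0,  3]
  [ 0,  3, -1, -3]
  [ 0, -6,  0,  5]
x^2 - x - 2

The characteristic polynomial is χ_A(x) = (x - 2)*(x + 1)^3, so the eigenvalues are known. The minimal polynomial is
  m_A(x) = Π_λ (x − λ)^{k_λ}
where k_λ is the size of the *largest* Jordan block for λ (equivalently, the smallest k with (A − λI)^k v = 0 for every generalised eigenvector v of λ).

  λ = -1: largest Jordan block has size 1, contributing (x + 1)
  λ = 2: largest Jordan block has size 1, contributing (x − 2)

So m_A(x) = (x - 2)*(x + 1) = x^2 - x - 2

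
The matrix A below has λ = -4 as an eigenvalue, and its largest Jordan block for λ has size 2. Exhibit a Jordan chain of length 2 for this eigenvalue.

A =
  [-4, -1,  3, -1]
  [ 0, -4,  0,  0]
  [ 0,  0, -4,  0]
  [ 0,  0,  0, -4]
A Jordan chain for λ = -4 of length 2:
v_1 = (-1, 0, 0, 0)ᵀ
v_2 = (0, 1, 0, 0)ᵀ

Let N = A − (-4)·I. We want v_2 with N^2 v_2 = 0 but N^1 v_2 ≠ 0; then v_{j-1} := N · v_j for j = 2, …, 2.

Pick v_2 = (0, 1, 0, 0)ᵀ.
Then v_1 = N · v_2 = (-1, 0, 0, 0)ᵀ.

Sanity check: (A − (-4)·I) v_1 = (0, 0, 0, 0)ᵀ = 0. ✓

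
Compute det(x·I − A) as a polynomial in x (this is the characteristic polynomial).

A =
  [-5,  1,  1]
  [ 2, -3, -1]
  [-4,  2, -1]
x^3 + 9*x^2 + 27*x + 27

Expanding det(x·I − A) (e.g. by cofactor expansion or by noting that A is similar to its Jordan form J, which has the same characteristic polynomial as A) gives
  χ_A(x) = x^3 + 9*x^2 + 27*x + 27
which factors as (x + 3)^3. The eigenvalues (with algebraic multiplicities) are λ = -3 with multiplicity 3.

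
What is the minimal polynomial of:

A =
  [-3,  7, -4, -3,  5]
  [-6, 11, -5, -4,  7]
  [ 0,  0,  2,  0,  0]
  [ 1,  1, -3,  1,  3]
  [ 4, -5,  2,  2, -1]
x^3 - 6*x^2 + 12*x - 8

The characteristic polynomial is χ_A(x) = (x - 2)^5, so the eigenvalues are known. The minimal polynomial is
  m_A(x) = Π_λ (x − λ)^{k_λ}
where k_λ is the size of the *largest* Jordan block for λ (equivalently, the smallest k with (A − λI)^k v = 0 for every generalised eigenvector v of λ).

  λ = 2: largest Jordan block has size 3, contributing (x − 2)^3

So m_A(x) = (x - 2)^3 = x^3 - 6*x^2 + 12*x - 8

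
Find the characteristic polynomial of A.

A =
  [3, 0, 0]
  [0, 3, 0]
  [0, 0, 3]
x^3 - 9*x^2 + 27*x - 27

Expanding det(x·I − A) (e.g. by cofactor expansion or by noting that A is similar to its Jordan form J, which has the same characteristic polynomial as A) gives
  χ_A(x) = x^3 - 9*x^2 + 27*x - 27
which factors as (x - 3)^3. The eigenvalues (with algebraic multiplicities) are λ = 3 with multiplicity 3.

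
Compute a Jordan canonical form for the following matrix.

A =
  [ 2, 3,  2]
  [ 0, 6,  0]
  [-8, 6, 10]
J_2(6) ⊕ J_1(6)

The characteristic polynomial is
  det(x·I − A) = x^3 - 18*x^2 + 108*x - 216 = (x - 6)^3

Eigenvalues and multiplicities (the geometric multiplicity of λ is n − rank(A − λI), which equals the number of Jordan blocks for λ):
  λ = 6: algebraic multiplicity = 3, geometric multiplicity = 2

Determining the block sizes for each eigenvalue:
  λ = 6: 2 blocks summing to 3 forces exactly one block of size 2 and the rest size 1 → block sizes [2, 1]

Assembling the blocks gives a Jordan form
J =
  [6, 1, 0]
  [0, 6, 0]
  [0, 0, 6]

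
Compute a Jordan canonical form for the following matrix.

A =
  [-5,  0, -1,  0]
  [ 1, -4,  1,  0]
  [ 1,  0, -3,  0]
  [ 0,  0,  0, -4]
J_2(-4) ⊕ J_1(-4) ⊕ J_1(-4)

The characteristic polynomial is
  det(x·I − A) = x^4 + 16*x^3 + 96*x^2 + 256*x + 256 = (x + 4)^4

Eigenvalues and multiplicities (the geometric multiplicity of λ is n − rank(A − λI), which equals the number of Jordan blocks for λ):
  λ = -4: algebraic multiplicity = 4, geometric multiplicity = 3

Determining the block sizes for each eigenvalue:
  λ = -4: 3 blocks summing to 4 forces exactly one block of size 2 and the rest size 1 → block sizes [2, 1, 1]

Assembling the blocks gives a Jordan form
J =
  [-4,  1,  0,  0]
  [ 0, -4,  0,  0]
  [ 0,  0, -4,  0]
  [ 0,  0,  0, -4]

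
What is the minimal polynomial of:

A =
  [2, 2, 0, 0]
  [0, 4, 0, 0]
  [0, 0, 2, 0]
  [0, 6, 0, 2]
x^2 - 6*x + 8

The characteristic polynomial is χ_A(x) = (x - 4)*(x - 2)^3, so the eigenvalues are known. The minimal polynomial is
  m_A(x) = Π_λ (x − λ)^{k_λ}
where k_λ is the size of the *largest* Jordan block for λ (equivalently, the smallest k with (A − λI)^k v = 0 for every generalised eigenvector v of λ).

  λ = 2: largest Jordan block has size 1, contributing (x − 2)
  λ = 4: largest Jordan block has size 1, contributing (x − 4)

So m_A(x) = (x - 4)*(x - 2) = x^2 - 6*x + 8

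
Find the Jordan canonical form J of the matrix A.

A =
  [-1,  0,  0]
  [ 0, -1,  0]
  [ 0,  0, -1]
J_1(-1) ⊕ J_1(-1) ⊕ J_1(-1)

The characteristic polynomial is
  det(x·I − A) = x^3 + 3*x^2 + 3*x + 1 = (x + 1)^3

Eigenvalues and multiplicities (the geometric multiplicity of λ is n − rank(A − λI), which equals the number of Jordan blocks for λ):
  λ = -1: algebraic multiplicity = 3, geometric multiplicity = 3

Determining the block sizes for each eigenvalue:
  λ = -1: gm = am = 3, so every block has size 1 → block sizes [1, 1, 1]

Assembling the blocks gives a Jordan form
J =
  [-1,  0,  0]
  [ 0, -1,  0]
  [ 0,  0, -1]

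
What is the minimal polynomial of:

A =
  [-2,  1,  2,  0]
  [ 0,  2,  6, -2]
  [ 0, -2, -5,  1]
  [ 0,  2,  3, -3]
x^2 + 4*x + 4

The characteristic polynomial is χ_A(x) = (x + 2)^4, so the eigenvalues are known. The minimal polynomial is
  m_A(x) = Π_λ (x − λ)^{k_λ}
where k_λ is the size of the *largest* Jordan block for λ (equivalently, the smallest k with (A − λI)^k v = 0 for every generalised eigenvector v of λ).

  λ = -2: largest Jordan block has size 2, contributing (x + 2)^2

So m_A(x) = (x + 2)^2 = x^2 + 4*x + 4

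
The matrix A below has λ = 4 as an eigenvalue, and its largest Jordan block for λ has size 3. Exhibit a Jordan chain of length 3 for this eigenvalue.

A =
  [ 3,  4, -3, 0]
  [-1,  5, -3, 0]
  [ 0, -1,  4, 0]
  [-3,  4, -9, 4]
A Jordan chain for λ = 4 of length 3:
v_1 = (-3, 0, 1, -1)ᵀ
v_2 = (-1, -1, 0, -3)ᵀ
v_3 = (1, 0, 0, 0)ᵀ

Let N = A − (4)·I. We want v_3 with N^3 v_3 = 0 but N^2 v_3 ≠ 0; then v_{j-1} := N · v_j for j = 3, …, 2.

Pick v_3 = (1, 0, 0, 0)ᵀ.
Then v_2 = N · v_3 = (-1, -1, 0, -3)ᵀ.
Then v_1 = N · v_2 = (-3, 0, 1, -1)ᵀ.

Sanity check: (A − (4)·I) v_1 = (0, 0, 0, 0)ᵀ = 0. ✓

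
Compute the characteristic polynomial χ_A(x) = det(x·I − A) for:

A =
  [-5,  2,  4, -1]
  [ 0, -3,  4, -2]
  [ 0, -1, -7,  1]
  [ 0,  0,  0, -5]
x^4 + 20*x^3 + 150*x^2 + 500*x + 625

Expanding det(x·I − A) (e.g. by cofactor expansion or by noting that A is similar to its Jordan form J, which has the same characteristic polynomial as A) gives
  χ_A(x) = x^4 + 20*x^3 + 150*x^2 + 500*x + 625
which factors as (x + 5)^4. The eigenvalues (with algebraic multiplicities) are λ = -5 with multiplicity 4.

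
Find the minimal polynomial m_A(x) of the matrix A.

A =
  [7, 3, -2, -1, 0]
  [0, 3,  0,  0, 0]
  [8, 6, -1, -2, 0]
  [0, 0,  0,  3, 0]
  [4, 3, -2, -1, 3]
x^2 - 6*x + 9

The characteristic polynomial is χ_A(x) = (x - 3)^5, so the eigenvalues are known. The minimal polynomial is
  m_A(x) = Π_λ (x − λ)^{k_λ}
where k_λ is the size of the *largest* Jordan block for λ (equivalently, the smallest k with (A − λI)^k v = 0 for every generalised eigenvector v of λ).

  λ = 3: largest Jordan block has size 2, contributing (x − 3)^2

So m_A(x) = (x - 3)^2 = x^2 - 6*x + 9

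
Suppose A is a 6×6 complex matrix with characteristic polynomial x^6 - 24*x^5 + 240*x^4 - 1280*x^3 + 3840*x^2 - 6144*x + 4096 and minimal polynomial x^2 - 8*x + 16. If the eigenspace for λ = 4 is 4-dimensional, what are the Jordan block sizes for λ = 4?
Block sizes for λ = 4: [2, 2, 1, 1]

Step 1 — from the characteristic polynomial, algebraic multiplicity of λ = 4 is 6. From dim ker(A − (4)·I) = 4, there are exactly 4 Jordan blocks for λ = 4.
Step 2 — from the minimal polynomial, the factor (x − 4)^2 tells us the largest block for λ = 4 has size 2.
Step 3 — with total size 6, 4 blocks, and largest block 2, the block sizes (in nonincreasing order) are [2, 2, 1, 1].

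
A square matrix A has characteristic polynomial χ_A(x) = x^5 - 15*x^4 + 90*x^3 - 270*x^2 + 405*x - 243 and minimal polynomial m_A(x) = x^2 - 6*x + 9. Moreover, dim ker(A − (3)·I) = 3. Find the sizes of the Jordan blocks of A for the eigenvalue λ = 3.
Block sizes for λ = 3: [2, 2, 1]

Step 1 — from the characteristic polynomial, algebraic multiplicity of λ = 3 is 5. From dim ker(A − (3)·I) = 3, there are exactly 3 Jordan blocks for λ = 3.
Step 2 — from the minimal polynomial, the factor (x − 3)^2 tells us the largest block for λ = 3 has size 2.
Step 3 — with total size 5, 3 blocks, and largest block 2, the block sizes (in nonincreasing order) are [2, 2, 1].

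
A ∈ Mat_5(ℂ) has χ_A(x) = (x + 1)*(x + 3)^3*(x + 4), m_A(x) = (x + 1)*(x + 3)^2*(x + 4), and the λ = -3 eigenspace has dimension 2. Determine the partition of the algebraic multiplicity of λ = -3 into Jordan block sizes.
Block sizes for λ = -3: [2, 1]

Step 1 — from the characteristic polynomial, algebraic multiplicity of λ = -3 is 3. From dim ker(A − (-3)·I) = 2, there are exactly 2 Jordan blocks for λ = -3.
Step 2 — from the minimal polynomial, the factor (x + 3)^2 tells us the largest block for λ = -3 has size 2.
Step 3 — with total size 3, 2 blocks, and largest block 2, the block sizes (in nonincreasing order) are [2, 1].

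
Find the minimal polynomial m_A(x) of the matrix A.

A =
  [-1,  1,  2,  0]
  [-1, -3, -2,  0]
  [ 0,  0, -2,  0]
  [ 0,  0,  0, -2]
x^2 + 4*x + 4

The characteristic polynomial is χ_A(x) = (x + 2)^4, so the eigenvalues are known. The minimal polynomial is
  m_A(x) = Π_λ (x − λ)^{k_λ}
where k_λ is the size of the *largest* Jordan block for λ (equivalently, the smallest k with (A − λI)^k v = 0 for every generalised eigenvector v of λ).

  λ = -2: largest Jordan block has size 2, contributing (x + 2)^2

So m_A(x) = (x + 2)^2 = x^2 + 4*x + 4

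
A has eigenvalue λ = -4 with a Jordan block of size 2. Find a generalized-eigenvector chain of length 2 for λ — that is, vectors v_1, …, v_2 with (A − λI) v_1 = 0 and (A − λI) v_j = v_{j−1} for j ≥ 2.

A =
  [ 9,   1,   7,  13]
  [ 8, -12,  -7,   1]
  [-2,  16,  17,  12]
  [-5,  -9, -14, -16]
A Jordan chain for λ = -4 of length 2:
v_1 = (2, -2, 4, -4)ᵀ
v_2 = (1, 3, -2, 0)ᵀ

Let N = A − (-4)·I. We want v_2 with N^2 v_2 = 0 but N^1 v_2 ≠ 0; then v_{j-1} := N · v_j for j = 2, …, 2.

Pick v_2 = (1, 3, -2, 0)ᵀ.
Then v_1 = N · v_2 = (2, -2, 4, -4)ᵀ.

Sanity check: (A − (-4)·I) v_1 = (0, 0, 0, 0)ᵀ = 0. ✓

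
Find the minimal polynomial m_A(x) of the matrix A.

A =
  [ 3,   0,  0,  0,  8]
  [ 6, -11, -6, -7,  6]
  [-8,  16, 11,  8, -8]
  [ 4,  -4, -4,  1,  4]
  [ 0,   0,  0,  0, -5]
x^3 - x^2 - 21*x + 45

The characteristic polynomial is χ_A(x) = (x - 3)^3*(x + 5)^2, so the eigenvalues are known. The minimal polynomial is
  m_A(x) = Π_λ (x − λ)^{k_λ}
where k_λ is the size of the *largest* Jordan block for λ (equivalently, the smallest k with (A − λI)^k v = 0 for every generalised eigenvector v of λ).

  λ = -5: largest Jordan block has size 1, contributing (x + 5)
  λ = 3: largest Jordan block has size 2, contributing (x − 3)^2

So m_A(x) = (x - 3)^2*(x + 5) = x^3 - x^2 - 21*x + 45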